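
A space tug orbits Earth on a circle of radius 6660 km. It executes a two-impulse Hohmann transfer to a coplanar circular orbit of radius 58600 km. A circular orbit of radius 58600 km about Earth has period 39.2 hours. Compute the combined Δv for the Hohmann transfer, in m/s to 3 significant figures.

Δv = 4060 m/s

From Kepler's third law T² = 4π²r³/μ at r = 58600 km, T = 39.2 hours = 39.2 × 3600 s = 1.4112×10^5 s: μ = 4π²r³/T² = 3.98910×10^5 km³/s².
Semi-major axis of the transfer orbit: a_t = (6660 + 58600)/2 = 32630 km.
At r₁ the circular-orbit speed is v₁ = √(μ/r₁) = 7.73928 km/s.
Transfer-orbit speed at r₁ (vis-viva): v_p = √[μ(2/r₁ − 1/a_t)] = 10.3715 km/s.
First burn Δv₁ = |v_p − v₁| = 2.6322 km/s.
At r₂, v₂ = √(μ/r₂) = 2.6091 km/s.
Transfer-orbit speed at r₂: v_a = √[μ(2/r₂ − 1/a_t)] = 1.1787 km/s.
Second burn Δv₂ = |v₂ − v_a| = 1.4304 km/s.
Total Δv = Δv₁ + Δv₂ = 4.063 km/s.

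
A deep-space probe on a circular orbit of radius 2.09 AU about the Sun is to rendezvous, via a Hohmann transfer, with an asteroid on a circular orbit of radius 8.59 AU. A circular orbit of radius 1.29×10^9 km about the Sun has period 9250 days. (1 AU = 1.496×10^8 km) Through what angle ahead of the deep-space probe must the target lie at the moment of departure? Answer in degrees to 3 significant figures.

From Kepler's third law T² = 4π²r³/μ at r = 1.29×10^9 km, T = 9250 days = 9250 × 86400 s = 7.992×10^8 s: μ = 4π²r³/T² = 1.32684×10^11 km³/s².
In km: r₁ = 2.09 × 1.496×10^8 = 3.12664×10^8 km; r₂ = 8.59 × 1.496×10^8 = 1.285064×10^9 km.
Semi-major axis of the transfer orbit: a_t = (3.12664×10^8 + 1.285064×10^9)/2 = 7.98864×10^8 km.
The half-period of the transfer ellipse is t = π√(a_t³/μ) = 1.94738×10^8 s.
The target's mean motion on its circular orbit is ω₂ = √(μ/r₂³) = 7.90718×10^-9 rad/s.
Angle swept by the target during transfer: ω₂·t = 1.53983 rad = 88.23°.
Arrival is 180° from departure on the ellipse, so φ = 180° − 88.23° = 91.8°.

φ = 91.8°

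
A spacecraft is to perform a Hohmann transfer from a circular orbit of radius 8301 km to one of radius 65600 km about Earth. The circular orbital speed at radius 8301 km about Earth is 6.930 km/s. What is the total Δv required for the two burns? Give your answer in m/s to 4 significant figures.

From the circular-orbit relation v² = μ/r at r = 8301 km: μ = v²r = (6.930)² × 8301 = 3.98655×10^5 km³/s².
Transfer-ellipse semi-major axis a_t = (r₁ + r₂)/2 = (8301 + 65600)/2 = 36950.5 km.
At r₁ the circular-orbit speed is v₁ = √(μ/r₁) = 6.9300 km/s.
Transfer-orbit speed at r₁ (vis-viva): v_p = √[μ(2/r₁ − 1/a_t)] = 9.2337 km/s.
First burn Δv₁ = |v_p − v₁| = 2.3037 km/s.
At r₂, v₂ = √(μ/r₂) = 2.46517 km/s.
Transfer-orbit speed at r₂: v_a = √[μ(2/r₂ − 1/a_t)] = 1.16843 km/s.
Second burn Δv₂ = |v₂ − v_a| = 1.2967 km/s.
Total Δv = Δv₁ + Δv₂ = 3.600 km/s.

Δv = 3600 m/s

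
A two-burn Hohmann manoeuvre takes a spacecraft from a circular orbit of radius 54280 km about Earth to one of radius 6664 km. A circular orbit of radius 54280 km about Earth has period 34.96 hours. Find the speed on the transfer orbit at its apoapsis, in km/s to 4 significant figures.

v = 1.267 km/s

From Kepler's third law T² = 4π²r³/μ at r = 54280 km, T = 34.96 hours = 34.96 × 3600 s = 1.25856×10^5 s: μ = 4π²r³/T² = 3.98595×10^5 km³/s².
Semi-major axis of the transfer orbit: a_t = (54280 + 6664)/2 = 30472 km.
At apoapsis, r = 54280 km.
Vis-viva: v = √[μ(2/r − 1/a_t)] = √[3.98595×10^5 × (2/54280 − 1/30472)] = 1.267 km/s.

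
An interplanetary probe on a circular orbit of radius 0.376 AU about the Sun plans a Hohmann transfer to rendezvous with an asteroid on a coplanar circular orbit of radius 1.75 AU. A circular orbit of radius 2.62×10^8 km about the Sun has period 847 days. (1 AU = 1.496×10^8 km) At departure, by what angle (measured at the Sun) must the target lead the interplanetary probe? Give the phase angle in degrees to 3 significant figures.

φ = 94.8°

From Kepler's third law T² = 4π²r³/μ at r = 2.62×10^8 km, T = 847 days = 847 × 86400 s = 7.31808×10^7 s: μ = 4π²r³/T² = 1.32577×10^11 km³/s².
In km: r₁ = 0.376 × 1.496×10^8 = 5.62496×10^7 km; r₂ = 1.75 × 1.496×10^8 = 2.618×10^8 km.
Semi-major axis of the transfer orbit: a_t = (5.62496×10^7 + 2.618×10^8)/2 = 1.590248×10^8 km.
Transfer time t = π√(a_t³/μ) = 1.73026×10^7 s.
The target's mean motion on its circular orbit is ω₂ = √(μ/r₂³) = 8.59568×10^-8 rad/s.
Angle swept by the target during transfer: ω₂·t = 1.48728 rad = 85.21°.
The interplanetary probe traverses 180° on the transfer ellipse, so the target must lead by 180° − 85.21° = 94.8°.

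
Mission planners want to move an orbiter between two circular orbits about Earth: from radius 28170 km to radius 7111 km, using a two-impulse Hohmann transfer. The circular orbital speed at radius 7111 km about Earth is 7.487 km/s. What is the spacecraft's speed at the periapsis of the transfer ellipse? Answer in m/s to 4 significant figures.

v = 9461 m/s

From the circular-orbit relation v² = μ/r at r = 7111 km: μ = v²r = (7.487)² × 7111 = 3.98608×10^5 km³/s².
Semi-major axis of the transfer orbit: a_t = (28170 + 7111)/2 = 17640.5 km.
At periapsis, r = 7111 km.
From the vis-viva equation, v = √[μ(2/r − 1/a_t)] = 9.461 km/s.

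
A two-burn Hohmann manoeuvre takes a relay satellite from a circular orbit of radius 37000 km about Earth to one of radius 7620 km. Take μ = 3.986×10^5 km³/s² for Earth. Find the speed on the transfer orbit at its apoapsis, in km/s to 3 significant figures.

v = 1.92 km/s

Transfer-ellipse semi-major axis a_t = (r₁ + r₂)/2 = (37000 + 7620)/2 = 22310 km.
The apoapsis of the transfer ellipse is at r = 37000 km.
Vis-viva: v = √[μ(2/r − 1/a_t)] = √[3.986×10^5 × (2/37000 − 1/22310)] = 1.918 km/s.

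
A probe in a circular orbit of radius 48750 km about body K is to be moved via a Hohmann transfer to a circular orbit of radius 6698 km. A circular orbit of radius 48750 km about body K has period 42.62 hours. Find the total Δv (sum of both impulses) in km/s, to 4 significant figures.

Δv = 2.771 km/s

From Kepler's third law T² = 4π²r³/μ at r = 48750 km, T = 42.62 hours = 42.62 × 3600 s = 1.53432×10^5 s: μ = 4π²r³/T² = 1.94291×10^5 km³/s².
Semi-major axis of the transfer orbit: a_t = (48750 + 6698)/2 = 27724 km.
Circular speed at r₁: v₁ = √(μ/r₁) = √(1.94291×10^5/48750) = 1.996 km/s.
On the transfer ellipse at r₁, vis-viva gives v_a = √[μ(2/r₁ − 1/a_t)] = 0.9813 km/s.
First burn Δv₁ = |v_a − v₁| = 1.015 km/s.
Circular speed at r₂: v₂ = √(μ/r₂) = 5.386 km/s.
Transfer-orbit speed at r₂: v_p = √[μ(2/r₂ − 1/a_t)] = 7.142 km/s.
Second burn Δv₂ = |v₂ − v_p| = 1.756 km/s.
Δv = Δv₁ + Δv₂ = 1.015 + 1.756 = 2.771 km/s.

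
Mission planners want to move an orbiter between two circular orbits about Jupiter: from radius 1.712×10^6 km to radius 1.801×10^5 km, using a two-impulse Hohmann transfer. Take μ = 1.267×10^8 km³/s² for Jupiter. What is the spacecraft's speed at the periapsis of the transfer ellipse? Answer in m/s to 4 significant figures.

Semi-major axis of the transfer orbit: a_t = (1.712×10^6 + 1.801×10^5)/2 = 9.4605×10^5 km.
The periapsis of the transfer ellipse is at r = 1.801×10^5 km.
Vis-viva: v = √[μ(2/r − 1/a_t)] = √[1.267×10^8 × (2/1.801×10^5 − 1/9.4605×10^5)] = 35.68 km/s.

v = 35680 m/s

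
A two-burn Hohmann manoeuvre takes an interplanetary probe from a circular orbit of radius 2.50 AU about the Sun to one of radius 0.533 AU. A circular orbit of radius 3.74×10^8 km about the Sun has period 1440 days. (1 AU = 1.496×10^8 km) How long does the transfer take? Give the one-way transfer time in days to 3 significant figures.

t = 340 days

From Kepler's third law T² = 4π²r³/μ at r = 3.74×10^8 km, T = 1440 days = 1440 × 86400 s = 1.24416×10^8 s: μ = 4π²r³/T² = 1.33420×10^11 km³/s².
In km: r₁ = 2.50 × 1.496×10^8 = 3.740×10^8 km; r₂ = 0.533 × 1.496×10^8 = 7.97368×10^7 km.
The Hohmann ellipse has a_t = (r₁ + r₂)/2 = 2.268684×10^8 km.
Half the transfer-orbit period gives t = π√(a_t³/μ) = 2.939×10^7 s.
Converting: 2.939×10^7 s ÷ 86400 s/day = 340 days.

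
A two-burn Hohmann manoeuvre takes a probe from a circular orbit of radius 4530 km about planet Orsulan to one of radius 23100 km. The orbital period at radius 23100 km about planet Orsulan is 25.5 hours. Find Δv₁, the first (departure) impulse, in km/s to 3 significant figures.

From Kepler's third law T² = 4π²r³/μ at r = 23100 km, T = 25.5 hours = 25.5 × 3600 s = 91800 s: μ = 4π²r³/T² = 57744.5 km³/s².
Semi-major axis of the transfer orbit: a_t = (4530 + 23100)/2 = 13815 km.
On the circular orbit at r = 4530 km, v_c = √(μ/r) = 3.57031 km/s.
Transfer-orbit speed at the same r (vis-viva, a = a_t): v_t = √[μ(2/r − 1/a_t)] = 4.61675 km/s.
Δv₁ = |v_t − v_c| = |4.61675 − 3.57031| = 1.046 km/s.

Δv₁ = 1.05 km/s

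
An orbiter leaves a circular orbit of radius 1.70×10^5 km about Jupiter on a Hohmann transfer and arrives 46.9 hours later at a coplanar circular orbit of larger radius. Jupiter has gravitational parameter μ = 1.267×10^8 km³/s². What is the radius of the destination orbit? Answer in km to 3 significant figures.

Transfer time t = 46.9 hours = 1.6884×10^5 s, and t = π√(a_t³/μ).
So a_t = (μ t²/π²)^(1/3) = (1.267×10^8 × (1.6884×10^5)² / π²)^(1/3) = 7.1528×10^5 km.
Since a_t = (r₁ + r₂)/2, r₂ = 2a_t − r₁ = 2×7.1528×10^5 − 1.700×10^5 = 1.26056×10^6 km.

r₂ = 1.26×10^6 km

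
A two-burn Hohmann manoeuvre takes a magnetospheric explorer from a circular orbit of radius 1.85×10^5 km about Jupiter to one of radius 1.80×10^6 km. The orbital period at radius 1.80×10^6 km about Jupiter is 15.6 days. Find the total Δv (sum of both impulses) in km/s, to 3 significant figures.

Δv = 13.8 km/s

From Kepler's third law T² = 4π²r³/μ at r = 1.80×10^6 km, T = 15.6 days = 15.6 × 86400 s = 1.34784×10^6 s: μ = 4π²r³/T² = 1.26736×10^8 km³/s².
Semi-major axis of the transfer orbit: a_t = (1.850×10^5 + 1.800×10^6)/2 = 9.925×10^5 km.
At r₁ the circular-orbit speed is v₁ = √(μ/r₁) = 26.174 km/s.
Transfer-orbit speed at r₁ (vis-viva): v_p = √[μ(2/r₁ − 1/a_t)] = 35.248 km/s.
First burn Δv₁ = |v_p − v₁| = 9.074 km/s.
Circular speed at r₂: v₂ = √(μ/r₂) = 8.391 km/s.
Transfer-orbit speed at r₂: v_a = √[μ(2/r₂ − 1/a_t)] = 3.623 km/s.
Second burn Δv₂ = |v₂ − v_a| = 4.768 km/s.
Total Δv = Δv₁ + Δv₂ = 13.84 km/s.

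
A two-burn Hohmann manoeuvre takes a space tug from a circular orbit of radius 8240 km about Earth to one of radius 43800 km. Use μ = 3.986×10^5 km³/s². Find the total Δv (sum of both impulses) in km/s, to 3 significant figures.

Δv = 3.39 km/s

The Hohmann ellipse has a_t = (r₁ + r₂)/2 = 26020 km.
At r₁ the circular-orbit speed is v₁ = √(μ/r₁) = 6.955 km/s.
Transfer-orbit speed at r₁ (vis-viva): v_p = √[μ(2/r₁ − 1/a_t)] = 9.024 km/s.
First burn Δv₁ = |v_p − v₁| = 2.069 km/s.
Circular speed at r₂: v₂ = √(μ/r₂) = 3.017 km/s.
Transfer-orbit speed at r₂: v_a = √[μ(2/r₂ − 1/a_t)] = 1.698 km/s.
Second burn Δv₂ = |v₂ − v_a| = 1.319 km/s.
Δv = Δv₁ + Δv₂ = 2.069 + 1.319 = 3.388 km/s.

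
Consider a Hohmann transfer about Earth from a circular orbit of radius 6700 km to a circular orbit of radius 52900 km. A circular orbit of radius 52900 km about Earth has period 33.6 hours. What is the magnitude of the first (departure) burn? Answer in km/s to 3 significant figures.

From Kepler's third law T² = 4π²r³/μ at r = 52900 km, T = 33.6 hours = 33.6 × 3600 s = 1.2096×10^5 s: μ = 4π²r³/T² = 3.99432×10^5 km³/s².
Transfer-ellipse semi-major axis a_t = (r₁ + r₂)/2 = (6700 + 52900)/2 = 29800 km.
Circular speed at r = 6700 km: v_c = √(μ/r) = 7.7212 km/s.
Transfer-orbit speed at the same r (vis-viva, a = a_t): v_t = √[μ(2/r − 1/a_t)] = 10.287 km/s.
Δv₁ = |v_t − v_c| = |10.287 − 7.7212| = 2.566 km/s.

Δv₁ = 2.57 km/s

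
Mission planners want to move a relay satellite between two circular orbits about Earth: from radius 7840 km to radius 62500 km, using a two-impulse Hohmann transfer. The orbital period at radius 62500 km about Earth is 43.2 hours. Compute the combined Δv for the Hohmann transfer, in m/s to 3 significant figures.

Δv = 3710 m/s

From Kepler's third law T² = 4π²r³/μ at r = 62500 km, T = 43.2 hours = 43.2 × 3600 s = 1.5552×10^5 s: μ = 4π²r³/T² = 3.98499×10^5 km³/s².
Transfer-ellipse semi-major axis a_t = (r₁ + r₂)/2 = (7840 + 62500)/2 = 35170 km.
At r₁ the circular-orbit speed is v₁ = √(μ/r₁) = 7.129 km/s.
On the transfer ellipse at r₁, vis-viva gives v_p = √[μ(2/r₁ − 1/a_t)] = 9.504 km/s.
First burn Δv₁ = |v_p − v₁| = 2.375 km/s.
At r₂, v₂ = √(μ/r₂) = 2.525 km/s.
Transfer-orbit speed at r₂: v_a = √[μ(2/r₂ − 1/a_t)] = 1.192 km/s.
Second burn Δv₂ = |v₂ − v_a| = 1.333 km/s.
Δv = Δv₁ + Δv₂ = 2.375 + 1.333 = 3.708 km/s.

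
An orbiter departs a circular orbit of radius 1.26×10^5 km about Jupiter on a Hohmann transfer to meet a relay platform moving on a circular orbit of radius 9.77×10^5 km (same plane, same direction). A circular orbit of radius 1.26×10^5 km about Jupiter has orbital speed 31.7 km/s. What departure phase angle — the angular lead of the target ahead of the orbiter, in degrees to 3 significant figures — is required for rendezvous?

φ = 104°

From the circular-orbit relation v² = μ/r at r = 1.26×10^5 km: μ = v²r = (31.7)² × 1.26×10^5 = 1.26616×10^8 km³/s².
Semi-major axis of the transfer orbit: a_t = (1.260×10^5 + 9.770×10^5)/2 = 5.515×10^5 km.
Transfer time t = π√(a_t³/μ) = 1.1435×10^5 s.
The target's mean motion on its circular orbit is ω₂ = √(μ/r₂³) = 1.1652×10^-5 rad/s.
Angle swept by the target during transfer: ω₂·t = 1.3324 rad = 76.34°.
Arrival is 180° from departure on the ellipse, so φ = 180° − 76.34° = 104°.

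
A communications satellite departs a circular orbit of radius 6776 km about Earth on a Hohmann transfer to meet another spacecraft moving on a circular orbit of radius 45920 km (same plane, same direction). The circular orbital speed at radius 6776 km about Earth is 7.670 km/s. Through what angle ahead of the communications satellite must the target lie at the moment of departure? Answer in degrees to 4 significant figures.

From the circular-orbit relation v² = μ/r at r = 6776 km: μ = v²r = (7.670)² × 6776 = 3.98625×10^5 km³/s².
The Hohmann ellipse has a_t = (r₁ + r₂)/2 = 26348 km.
Transfer time t = π√(a_t³/μ) = 21281 s.
Target angular speed ω₂ = √(μ/r₂³) = 6.4162×10^-5 rad/s.
Angle swept by the target during transfer: ω₂·t = 1.3654 rad = 78.23°.
Arrival is 180° from departure on the ellipse, so φ = 180° − 78.23° = 101.8°.

φ = 101.8°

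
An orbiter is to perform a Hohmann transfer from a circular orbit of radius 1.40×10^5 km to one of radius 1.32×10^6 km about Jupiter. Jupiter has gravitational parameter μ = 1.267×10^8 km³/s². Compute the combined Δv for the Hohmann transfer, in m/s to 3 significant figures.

Semi-major axis of the transfer orbit: a_t = (1.400×10^5 + 1.320×10^6)/2 = 7.300×10^5 km.
At r₁ the circular-orbit speed is v₁ = √(μ/r₁) = 30.08 km/s.
Transfer-orbit speed at r₁ (vis-viva equation): v_p = √[μ(2/r₁ − 1/a_t)] = 40.45 km/s.
First burn Δv₁ = |v_p − v₁| = 10.37 km/s.
At r₂, v₂ = √(μ/r₂) = 9.797 km/s.
Transfer-orbit speed at r₂: v_a = √[μ(2/r₂ − 1/a_t)] = 4.290 km/s.
Second burn Δv₂ = |v₂ − v_a| = 5.507 km/s.
Total Δv = Δv₁ + Δv₂ = 15.88 km/s.

Δv = 15900 m/s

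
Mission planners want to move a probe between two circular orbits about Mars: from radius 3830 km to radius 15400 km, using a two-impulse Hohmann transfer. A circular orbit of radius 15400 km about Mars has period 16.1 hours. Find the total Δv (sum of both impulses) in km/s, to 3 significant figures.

From Kepler's third law T² = 4π²r³/μ at r = 15400 km, T = 16.1 hours = 16.1 × 3600 s = 57960 s: μ = 4π²r³/T² = 42920.5 km³/s².
The Hohmann ellipse has a_t = (r₁ + r₂)/2 = 9615 km.
Circular speed at r₁: v₁ = √(μ/r₁) = √(42920.5/3830) = 3.348 km/s.
Transfer-orbit speed at r₁ (v² = μ(2/r − 1/a)): v_p = √[μ(2/r₁ − 1/a_t)] = 4.237 km/s.
First burn Δv₁ = |v_p − v₁| = 0.8890 km/s.
Circular speed at r₂: v₂ = √(μ/r₂) = 1.66945 km/s.
Transfer-orbit speed at r₂: v_a = √[μ(2/r₂ − 1/a_t)] = 1.05365 km/s.
Second burn Δv₂ = |v₂ − v_a| = 0.6158 km/s.
Δv = Δv₁ + Δv₂ = 0.8890 + 0.6158 = 1.505 km/s.

Δv = 1.50 km/s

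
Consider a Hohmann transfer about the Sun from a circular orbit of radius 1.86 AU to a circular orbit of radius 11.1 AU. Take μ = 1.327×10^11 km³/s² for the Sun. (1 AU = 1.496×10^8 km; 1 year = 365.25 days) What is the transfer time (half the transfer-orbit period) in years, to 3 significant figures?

In km: r₁ = 1.86 × 1.496×10^8 = 2.78256×10^8 km; r₂ = 11.1 × 1.496×10^8 = 1.66056×10^9 km.
Semi-major axis of the transfer orbit: a_t = (2.78256×10^8 + 1.66056×10^9)/2 = 9.69408×10^8 km.
Transfer time t = π√(a_t³/μ) = π√((9.69408×10^8)³ / 1.327×10^11) = 2.603×10^8 s.
Converting: 2.603×10^8 s ÷ 3.15576×10^7 s/year (365.25 × 86400) = 8.25 years.

t = 8.25 years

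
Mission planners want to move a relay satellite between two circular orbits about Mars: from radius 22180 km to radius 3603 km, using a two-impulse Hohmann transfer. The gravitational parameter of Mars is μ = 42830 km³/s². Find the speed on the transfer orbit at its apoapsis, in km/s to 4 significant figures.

The Hohmann ellipse has a_t = (r₁ + r₂)/2 = 12891.5 km.
At apoapsis, r = 22180 km.
Applying v² = μ(2/r − 1/a_t): v = 0.7346 km/s.

v = 0.7346 km/s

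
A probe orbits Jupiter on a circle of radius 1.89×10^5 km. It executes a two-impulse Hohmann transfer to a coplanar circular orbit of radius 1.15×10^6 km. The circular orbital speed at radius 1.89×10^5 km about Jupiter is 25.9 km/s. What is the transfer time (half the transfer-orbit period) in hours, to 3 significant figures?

From the circular-orbit relation v² = μ/r at r = 1.89×10^5 km: μ = v²r = (25.9)² × 1.89×10^5 = 1.26783×10^8 km³/s².
Semi-major axis of the transfer orbit: a_t = (1.890×10^5 + 1.150×10^6)/2 = 6.695×10^5 km.
By Kepler's third law the transfer-orbit period is T = 2π√(a_t³/μ), so t = T/2 = 1.5284×10^5 s.
Converting: 1.5284×10^5 s ÷ 3600 s/hour = 42.5 hours.

t = 42.5 hours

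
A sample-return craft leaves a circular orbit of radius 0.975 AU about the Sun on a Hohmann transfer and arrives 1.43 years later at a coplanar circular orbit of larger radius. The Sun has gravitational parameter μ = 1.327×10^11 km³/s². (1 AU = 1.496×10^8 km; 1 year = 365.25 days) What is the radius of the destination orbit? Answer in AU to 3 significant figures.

r₂ = 3.05 AU

In km: r₁ = 0.975 × 1.496×10^8 = 1.4586×10^8 km.
Transfer time t = 1.43 years × 365.25 × 86400 s = 4.5127368×10^7 s, and t = π√(a_t³/μ).
So a_t = (μ t²/π²)^(1/3) = (1.327×10^11 × (4.5127368×10^7)² / π²)^(1/3) = 3.0140×10^8 km.
Since a_t = (r₁ + r₂)/2, r₂ = 2a_t − r₁ = 2×3.0140×10^8 − 1.4586×10^8 = 4.5694×10^8 km.
In AU: r₂ = 4.5694×10^8 / 1.496×10^8 = 3.05 AU.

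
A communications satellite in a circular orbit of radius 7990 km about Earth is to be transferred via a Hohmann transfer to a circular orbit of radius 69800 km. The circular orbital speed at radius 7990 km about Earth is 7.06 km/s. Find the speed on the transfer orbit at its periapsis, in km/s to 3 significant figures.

v = 9.46 km/s

From the circular-orbit relation v² = μ/r at r = 7990 km: μ = v²r = (7.06)² × 7990 = 3.98250×10^5 km³/s².
Semi-major axis of the transfer orbit: a_t = (7990 + 69800)/2 = 38895 km.
The periapsis of the transfer ellipse is at r = 7990 km.
From the vis-viva equation, v = √[μ(2/r − 1/a_t)] = 9.458 km/s.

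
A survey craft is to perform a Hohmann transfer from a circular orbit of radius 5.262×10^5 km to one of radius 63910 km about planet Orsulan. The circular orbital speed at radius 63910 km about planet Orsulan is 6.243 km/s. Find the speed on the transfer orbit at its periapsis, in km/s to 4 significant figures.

From the circular-orbit relation v² = μ/r at r = 63910 km: μ = v²r = (6.243)² × 63910 = 2.49090×10^6 km³/s².
Semi-major axis of the transfer orbit: a_t = (5.262×10^5 + 63910)/2 = 2.95055×10^5 km.
At periapsis, r = 63910 km.
Vis-viva: v = √[μ(2/r − 1/a_t)] = √[2.49090×10^6 × (2/63910 − 1/2.95055×10^5)] = 8.337 km/s.

v = 8.337 km/s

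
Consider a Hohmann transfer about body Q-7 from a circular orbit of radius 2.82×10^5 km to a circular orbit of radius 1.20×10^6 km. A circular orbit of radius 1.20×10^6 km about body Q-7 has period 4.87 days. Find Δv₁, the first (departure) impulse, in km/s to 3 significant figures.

Δv₁ = 10.1 km/s

From Kepler's third law T² = 4π²r³/μ at r = 1.20×10^6 km, T = 4.87 days = 4.87 × 86400 s = 4.20768×10^5 s: μ = 4π²r³/T² = 3.85317×10^8 km³/s².
Semi-major axis of the transfer orbit: a_t = (2.820×10^5 + 1.200×10^6)/2 = 7.410×10^5 km.
Circular speed at r = 2.820×10^5 km: v_c = √(μ/r) = 36.96 km/s.
Vis-viva on the transfer ellipse at r = 2.820×10^5 km gives v_t = √[μ(2/r − 1/a_t)] = 47.04 km/s.
Δv₁ = |v_t − v_c| = |47.04 − 36.96| = 10.08 km/s.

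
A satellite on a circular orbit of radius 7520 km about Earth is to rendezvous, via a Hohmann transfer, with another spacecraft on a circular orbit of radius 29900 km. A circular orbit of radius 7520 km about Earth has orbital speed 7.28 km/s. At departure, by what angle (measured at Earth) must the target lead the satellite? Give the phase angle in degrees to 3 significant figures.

From the circular-orbit relation v² = μ/r at r = 7520 km: μ = v²r = (7.28)² × 7520 = 3.98548×10^5 km³/s².
Transfer-ellipse semi-major axis a_t = (r₁ + r₂)/2 = (7520 + 29900)/2 = 18710 km.
The half-period of the transfer ellipse is t = π√(a_t³/μ) = 12735.6 s.
Target angular speed ω₂ = √(μ/r₂³) = 1.22105×10^-4 rad/s.
Angle swept by the target during transfer: ω₂·t = 1.5551 rad = 89.10°.
The satellite traverses 180° on the transfer ellipse, so the target must lead by 180° − 89.10° = 90.9°.

φ = 90.9°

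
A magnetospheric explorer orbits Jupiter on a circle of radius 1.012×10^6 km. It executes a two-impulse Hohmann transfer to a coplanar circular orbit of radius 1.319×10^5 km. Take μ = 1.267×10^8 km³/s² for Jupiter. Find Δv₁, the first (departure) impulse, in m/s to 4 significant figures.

The Hohmann ellipse has a_t = (r₁ + r₂)/2 = 5.7195×10^5 km.
Circular speed at r = 1.012×10^6 km: v_c = √(μ/r) = 11.189 km/s.
Vis-viva on the transfer ellipse at r = 1.012×10^6 km gives v_t = √[μ(2/r − 1/a_t)] = 5.3733 km/s.
Δv₁ = |v_t − v_c| = |5.3733 − 11.189| = 5.816 km/s.

Δv₁ = 5816 m/s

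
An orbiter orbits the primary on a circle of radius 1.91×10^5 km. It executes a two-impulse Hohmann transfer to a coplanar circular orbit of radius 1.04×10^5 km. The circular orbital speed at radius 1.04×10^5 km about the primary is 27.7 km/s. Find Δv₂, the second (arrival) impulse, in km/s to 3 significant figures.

Δv₂ = 3.82 km/s

From the circular-orbit relation v² = μ/r at r = 1.04×10^5 km: μ = v²r = (27.7)² × 1.04×10^5 = 7.97982×10^7 km³/s².
Transfer-ellipse semi-major axis a_t = (r₁ + r₂)/2 = (1.910×10^5 + 1.040×10^5)/2 = 1.475×10^5 km.
Circular speed at r = 1.040×10^5 km: v_c = √(μ/r) = 27.700 km/s.
Transfer-orbit speed at the same r (vis-viva, a = a_t): v_t = √[μ(2/r − 1/a_t)] = 31.521 km/s.
Δv₂ = |v_t − v_c| = |31.521 − 27.700| = 3.821 km/s.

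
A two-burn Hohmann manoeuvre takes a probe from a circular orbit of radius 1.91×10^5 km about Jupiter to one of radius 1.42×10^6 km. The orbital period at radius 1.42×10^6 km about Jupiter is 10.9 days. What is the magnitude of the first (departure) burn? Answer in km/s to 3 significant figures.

From Kepler's third law T² = 4π²r³/μ at r = 1.42×10^6 km, T = 10.9 days = 10.9 × 86400 s = 9.4176×10^5 s: μ = 4π²r³/T² = 1.27451×10^8 km³/s².
Transfer-ellipse semi-major axis a_t = (r₁ + r₂)/2 = (1.910×10^5 + 1.420×10^6)/2 = 8.055×10^5 km.
Circular speed at r = 1.910×10^5 km: v_c = √(μ/r) = 25.832 km/s.
Transfer-orbit speed at the same r (vis-viva, a = a_t): v_t = √[μ(2/r − 1/a_t)] = 34.298 km/s.
Δv₁ = |v_t − v_c| = |34.298 − 25.832| = 8.466 km/s.

Δv₁ = 8.47 km/s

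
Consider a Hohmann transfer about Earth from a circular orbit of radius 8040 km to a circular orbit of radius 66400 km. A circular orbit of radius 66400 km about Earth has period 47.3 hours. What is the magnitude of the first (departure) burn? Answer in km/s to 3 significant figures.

From Kepler's third law T² = 4π²r³/μ at r = 66400 km, T = 47.3 hours = 47.3 × 3600 s = 1.7028×10^5 s: μ = 4π²r³/T² = 3.98599×10^5 km³/s².
Semi-major axis of the transfer orbit: a_t = (8040 + 66400)/2 = 37220 km.
Circular speed at r = 8040 km: v_c = √(μ/r) = 7.0411 km/s.
Vis-viva on the transfer ellipse at r = 8040 km gives v_t = √[μ(2/r − 1/a_t)] = 9.4045 km/s.
Δv₁ = |v_t − v_c| = |9.4045 − 7.0411| = 2.363 km/s.

Δv₁ = 2.36 km/s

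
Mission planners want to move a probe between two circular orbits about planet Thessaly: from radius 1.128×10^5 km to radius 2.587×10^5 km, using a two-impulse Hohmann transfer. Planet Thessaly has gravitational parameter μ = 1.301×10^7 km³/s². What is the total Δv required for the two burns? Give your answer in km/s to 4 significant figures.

Δv = 3.500 km/s

Transfer-ellipse semi-major axis a_t = (r₁ + r₂)/2 = (1.128×10^5 + 2.587×10^5)/2 = 1.8575×10^5 km.
Circular speed at r₁: v₁ = √(μ/r₁) = √(1.301×10^7/1.128×10^5) = 10.7395 km/s.
Transfer-orbit speed at r₁ (vis-viva equation): v_p = √[μ(2/r₁ − 1/a_t)] = 12.6741 km/s.
First burn Δv₁ = |v_p − v₁| = 1.935 km/s.
At r₂, v₂ = √(μ/r₂) = 7.0915 km/s.
Transfer-orbit speed at r₂: v_a = √[μ(2/r₂ − 1/a_t)] = 5.5263 km/s.
Second burn Δv₂ = |v₂ − v_a| = 1.565 km/s.
Δv = Δv₁ + Δv₂ = 1.935 + 1.565 = 3.500 km/s.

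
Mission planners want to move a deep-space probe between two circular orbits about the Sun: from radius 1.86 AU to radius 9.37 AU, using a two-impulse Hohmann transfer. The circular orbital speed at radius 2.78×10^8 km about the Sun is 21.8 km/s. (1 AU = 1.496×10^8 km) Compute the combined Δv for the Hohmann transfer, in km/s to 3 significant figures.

From the circular-orbit relation v² = μ/r at r = 2.78×10^8 km: μ = v²r = (21.8)² × 2.78×10^8 = 1.32117×10^11 km³/s².
In km: r₁ = 1.86 × 1.496×10^8 = 2.78256×10^8 km; r₂ = 9.37 × 1.496×10^8 = 1.401752×10^9 km.
The Hohmann ellipse has a_t = (r₁ + r₂)/2 = 8.40004×10^8 km.
Circular speed at r₁: v₁ = √(μ/r₁) = √(1.32117×10^11/2.78256×10^8) = 21.790 km/s.
Transfer-orbit speed at r₁ (v² = μ(2/r − 1/a)): v_p = √[μ(2/r₁ − 1/a_t)] = 28.148 km/s.
First burn Δv₁ = |v_p − v₁| = 6.358 km/s.
Circular speed at r₂: v₂ = √(μ/r₂) = 9.7083 km/s.
Transfer-orbit speed at r₂: v_a = √[μ(2/r₂ − 1/a_t)] = 5.5876 km/s.
Second burn Δv₂ = |v₂ − v_a| = 4.121 km/s.
Total Δv = Δv₁ + Δv₂ = 10.48 km/s.

Δv = 10.5 km/s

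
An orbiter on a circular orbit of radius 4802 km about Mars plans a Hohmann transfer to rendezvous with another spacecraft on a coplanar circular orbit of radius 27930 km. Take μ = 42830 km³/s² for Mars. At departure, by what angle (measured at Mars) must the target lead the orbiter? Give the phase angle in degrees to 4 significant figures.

Semi-major axis of the transfer orbit: a_t = (4802 + 27930)/2 = 16366 km.
Transfer time t = π√(a_t³/μ) = 31783 s.
The target's mean motion on its circular orbit is ω₂ = √(μ/r₂³) = 4.4337×10^-5 rad/s.
Angle swept by the target during transfer: ω₂·t = 1.4092 rad = 80.74°.
The orbiter traverses 180° on the transfer ellipse, so the target must lead by 180° − 80.74° = 99.26°.

φ = 99.26°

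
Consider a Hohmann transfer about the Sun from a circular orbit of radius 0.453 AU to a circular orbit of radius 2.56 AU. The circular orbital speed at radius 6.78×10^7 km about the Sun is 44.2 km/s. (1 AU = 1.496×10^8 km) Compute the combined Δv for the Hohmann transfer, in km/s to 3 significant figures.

From the circular-orbit relation v² = μ/r at r = 6.78×10^7 km: μ = v²r = (44.2)² × 6.78×10^7 = 1.32457×10^11 km³/s².
In km: r₁ = 0.453 × 1.496×10^8 = 6.77688×10^7 km; r₂ = 2.56 × 1.496×10^8 = 3.82976×10^8 km.
Semi-major axis of the transfer orbit: a_t = (6.77688×10^7 + 3.82976×10^8)/2 = 2.253724×10^8 km.
At r₁ the circular-orbit speed is v₁ = √(μ/r₁) = 44.21 km/s.
Transfer-orbit speed at r₁ (vis-viva): v_p = √[μ(2/r₁ − 1/a_t)] = 57.63 km/s.
First burn Δv₁ = |v_p − v₁| = 13.42 km/s.
At r₂, v₂ = √(μ/r₂) = 18.597 km/s.
Transfer-orbit speed at r₂: v_a = √[μ(2/r₂ − 1/a_t)] = 10.198 km/s.
Second burn Δv₂ = |v₂ − v_a| = 8.399 km/s.
Δv = Δv₁ + Δv₂ = 13.42 + 8.399 = 21.82 km/s.

Δv = 21.8 km/s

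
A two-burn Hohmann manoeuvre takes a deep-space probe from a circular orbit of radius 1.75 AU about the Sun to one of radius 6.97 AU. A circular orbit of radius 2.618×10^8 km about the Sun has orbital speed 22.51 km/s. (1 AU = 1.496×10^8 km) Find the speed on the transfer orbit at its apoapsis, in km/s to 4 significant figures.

From the circular-orbit relation v² = μ/r at r = 2.618×10^8 km: μ = v²r = (22.51)² × 2.618×10^8 = 1.32654×10^11 km³/s².
In km: r₁ = 1.75 × 1.496×10^8 = 2.618×10^8 km; r₂ = 6.97 × 1.496×10^8 = 1.042712×10^9 km.
Transfer-ellipse semi-major axis a_t = (r₁ + r₂)/2 = (2.618×10^8 + 1.042712×10^9)/2 = 6.52256×10^8 km.
At apoapsis, r = 1.042712×10^9 km.
Vis-viva: v = √[μ(2/r − 1/a_t)] = √[1.32654×10^11 × (2/1.042712×10^9 − 1/6.52256×10^8)] = 7.146 km/s.

v = 7.146 km/s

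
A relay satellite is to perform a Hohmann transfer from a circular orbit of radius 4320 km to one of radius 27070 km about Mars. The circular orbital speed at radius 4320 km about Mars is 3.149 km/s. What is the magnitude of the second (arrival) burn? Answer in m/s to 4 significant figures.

Δv₂ = 598.0 m/s

From the circular-orbit relation v² = μ/r at r = 4320 km: μ = v²r = (3.149)² × 4320 = 42838.0 km³/s².
Transfer-ellipse semi-major axis a_t = (r₁ + r₂)/2 = (4320 + 27070)/2 = 15695 km.
On the circular orbit at r = 27070 km, v_c = √(μ/r) = 1.258 km/s.
Vis-viva on the transfer ellipse at r = 27070 km gives v_t = √[μ(2/r − 1/a_t)] = 0.6600 km/s.
Δv₂ = |v_t − v_c| = |0.6600 − 1.258| = 0.5980 km/s.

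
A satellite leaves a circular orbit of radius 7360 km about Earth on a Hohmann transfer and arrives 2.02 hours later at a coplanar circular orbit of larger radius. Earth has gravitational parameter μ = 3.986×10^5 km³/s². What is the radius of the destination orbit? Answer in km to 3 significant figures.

r₂ = 18400 km

Transfer time t = 2.02 hours = 7272 s, and t = π√(a_t³/μ).
So a_t = (μ t²/π²)^(1/3) = (3.986×10^5 × (7272)² / π²)^(1/3) = 12878 km.
Since a_t = (r₁ + r₂)/2, r₂ = 2a_t − r₁ = 2×12878 − 7360 = 18396 km.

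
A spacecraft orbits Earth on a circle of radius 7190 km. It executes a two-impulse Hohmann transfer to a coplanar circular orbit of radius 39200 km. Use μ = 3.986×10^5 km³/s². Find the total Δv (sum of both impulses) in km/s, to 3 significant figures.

Transfer-ellipse semi-major axis a_t = (r₁ + r₂)/2 = (7190 + 39200)/2 = 23195 km.
Circular speed at r₁: v₁ = √(μ/r₁) = √(3.986×10^5/7190) = 7.4457 km/s.
On the transfer ellipse at r₁, vis-viva gives v_p = √[μ(2/r₁ − 1/a_t)] = 9.6794 km/s.
First burn Δv₁ = |v_p − v₁| = 2.234 km/s.
Circular speed at r₂: v₂ = √(μ/r₂) = 3.1888 km/s.
Transfer-orbit speed at r₂: v_a = √[μ(2/r₂ − 1/a_t)] = 1.7754 km/s.
Second burn Δv₂ = |v₂ − v_a| = 1.413 km/s.
Δv = Δv₁ + Δv₂ = 2.234 + 1.413 = 3.647 km/s.

Δv = 3.65 km/s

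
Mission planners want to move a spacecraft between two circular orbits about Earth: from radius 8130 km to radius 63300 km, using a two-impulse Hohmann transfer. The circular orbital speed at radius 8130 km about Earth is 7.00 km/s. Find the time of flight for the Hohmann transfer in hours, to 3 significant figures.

From the circular-orbit relation v² = μ/r at r = 8130 km: μ = v²r = (7.00)² × 8130 = 3.98370×10^5 km³/s².
Semi-major axis of the transfer orbit: a_t = (8130 + 63300)/2 = 35715 km.
By Kepler's third law the transfer-orbit period is T = 2π√(a_t³/μ), so t = T/2 = 33600 s.
Converting: 33600 s ÷ 3600 s/hour = 9.33 hours.

t = 9.33 hours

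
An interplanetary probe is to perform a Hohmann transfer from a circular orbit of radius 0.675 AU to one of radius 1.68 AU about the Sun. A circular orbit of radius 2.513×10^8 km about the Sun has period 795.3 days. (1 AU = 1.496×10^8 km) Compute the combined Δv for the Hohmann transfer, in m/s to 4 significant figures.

From Kepler's third law T² = 4π²r³/μ at r = 2.513×10^8 km, T = 795.3 days = 795.3 × 86400 s = 6.871392×10^7 s: μ = 4π²r³/T² = 1.32693×10^11 km³/s².
In km: r₁ = 0.675 × 1.496×10^8 = 1.0098×10^8 km; r₂ = 1.68 × 1.496×10^8 = 2.51328×10^8 km.
The Hohmann ellipse has a_t = (r₁ + r₂)/2 = 1.76154×10^8 km.
At r₁ the circular-orbit speed is v₁ = √(μ/r₁) = 36.250 km/s.
Transfer-orbit speed at r₁ (vis-viva): v_p = √[μ(2/r₁ − 1/a_t)] = 43.299 km/s.
First burn Δv₁ = |v_p − v₁| = 7.049 km/s.
At r₂, v₂ = √(μ/r₂) = 22.978 km/s.
Transfer-orbit speed at r₂: v_a = √[μ(2/r₂ − 1/a_t)] = 17.397 km/s.
Second burn Δv₂ = |v₂ − v_a| = 5.581 km/s.
Total Δv = Δv₁ + Δv₂ = 12.63 km/s.

Δv = 12630 m/s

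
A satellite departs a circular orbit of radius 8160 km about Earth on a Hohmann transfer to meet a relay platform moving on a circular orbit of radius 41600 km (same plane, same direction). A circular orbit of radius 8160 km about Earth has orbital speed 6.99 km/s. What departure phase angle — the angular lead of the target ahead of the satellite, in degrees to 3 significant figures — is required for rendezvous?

From the circular-orbit relation v² = μ/r at r = 8160 km: μ = v²r = (6.99)² × 8160 = 3.98698×10^5 km³/s².
Semi-major axis of the transfer orbit: a_t = (8160 + 41600)/2 = 24880 km.
The half-period of the transfer ellipse is t = π√(a_t³/μ) = 19525.55 s.
The target's mean motion on its circular orbit is ω₂ = √(μ/r₂³) = 7.441873×10^-5 rad/s.
Angle swept by the target during transfer: ω₂·t = 1.45307 rad = 83.255°.
Arrival is 180° from departure on the ellipse, so φ = 180° − 83.255° = 96.7°.

φ = 96.7°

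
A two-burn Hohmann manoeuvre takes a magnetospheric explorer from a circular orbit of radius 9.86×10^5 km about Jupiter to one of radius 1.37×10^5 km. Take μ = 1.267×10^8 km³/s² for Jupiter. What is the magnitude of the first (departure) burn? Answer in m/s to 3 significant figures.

Δv₁ = 5740 m/s

Semi-major axis of the transfer orbit: a_t = (9.860×10^5 + 1.370×10^5)/2 = 5.615×10^5 km.
Circular speed at r = 9.860×10^5 km: v_c = √(μ/r) = 11.3357 km/s.
Transfer-orbit speed at the same r (vis-viva, a = a_t): v_t = √[μ(2/r − 1/a_t)] = 5.59932 km/s.
Δv₁ = |v_t − v_c| = |5.59932 − 11.3357| = 5.736 km/s.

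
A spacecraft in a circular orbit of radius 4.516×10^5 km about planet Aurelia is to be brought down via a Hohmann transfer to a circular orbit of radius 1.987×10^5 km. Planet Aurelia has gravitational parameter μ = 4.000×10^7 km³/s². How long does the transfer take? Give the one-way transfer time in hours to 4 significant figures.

t = 25.58 hours

The Hohmann ellipse has a_t = (r₁ + r₂)/2 = 3.2515×10^5 km.
Half the transfer-orbit period gives t = π√(a_t³/μ) = 92100 s.
Converting: 92100 s ÷ 3600 s/hour = 25.58 hours.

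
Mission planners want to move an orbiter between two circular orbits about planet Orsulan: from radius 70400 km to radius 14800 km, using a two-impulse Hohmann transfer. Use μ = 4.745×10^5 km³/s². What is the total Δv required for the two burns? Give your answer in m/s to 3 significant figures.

Transfer-ellipse semi-major axis a_t = (r₁ + r₂)/2 = (70400 + 14800)/2 = 42600 km.
At r₁ the circular-orbit speed is v₁ = √(μ/r₁) = 2.596 km/s.
On the transfer ellipse at r₁, vis-viva gives v_a = √[μ(2/r₁ − 1/a_t)] = 1.530 km/s.
First burn Δv₁ = |v_a − v₁| = 1.066 km/s.
Circular speed at r₂: v₂ = √(μ/r₂) = 5.662 km/s.
Transfer-orbit speed at r₂: v_p = √[μ(2/r₂ − 1/a_t)] = 7.279 km/s.
Second burn Δv₂ = |v₂ − v_p| = 1.617 km/s.
Δv = Δv₁ + Δv₂ = 1.066 + 1.617 = 2.683 km/s.

Δv = 2680 m/s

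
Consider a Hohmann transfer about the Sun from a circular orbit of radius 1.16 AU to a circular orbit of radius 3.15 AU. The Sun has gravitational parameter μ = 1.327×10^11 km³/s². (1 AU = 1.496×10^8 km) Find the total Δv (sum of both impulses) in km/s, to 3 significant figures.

Δv = 10.2 km/s

In km: r₁ = 1.16 × 1.496×10^8 = 1.73536×10^8 km; r₂ = 3.15 × 1.496×10^8 = 4.7124×10^8 km.
Semi-major axis of the transfer orbit: a_t = (1.73536×10^8 + 4.7124×10^8)/2 = 3.22388×10^8 km.
At r₁ the circular-orbit speed is v₁ = √(μ/r₁) = 27.65 km/s.
Transfer-orbit speed at r₁ (vis-viva): v_p = √[μ(2/r₁ − 1/a_t)] = 33.43 km/s.
First burn Δv₁ = |v_p − v₁| = 5.780 km/s.
Circular speed at r₂: v₂ = √(μ/r₂) = 16.781 km/s.
Transfer-orbit speed at r₂: v_a = √[μ(2/r₂ − 1/a_t)] = 12.312 km/s.
Second burn Δv₂ = |v₂ − v_a| = 4.469 km/s.
Total Δv = Δv₁ + Δv₂ = 10.25 km/s.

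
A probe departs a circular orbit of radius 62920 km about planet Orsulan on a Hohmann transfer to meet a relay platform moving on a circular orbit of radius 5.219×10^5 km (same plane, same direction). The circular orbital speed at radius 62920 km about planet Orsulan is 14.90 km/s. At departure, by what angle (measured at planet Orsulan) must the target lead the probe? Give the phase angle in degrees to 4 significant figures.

From the circular-orbit relation v² = μ/r at r = 62920 km: μ = v²r = (14.90)² × 62920 = 1.39689×10^7 km³/s².
The Hohmann ellipse has a_t = (r₁ + r₂)/2 = 2.9241×10^5 km.
Transfer time t = π√(a_t³/μ) = 1.3291×10^5 s.
Target angular speed ω₂ = √(μ/r₂³) = 9.9129×10^-6 rad/s.
Angle swept by the target during transfer: ω₂·t = 1.3175 rad = 75.49°.
The probe traverses 180° on the transfer ellipse, so the target must lead by 180° − 75.49° = 104.5°.

φ = 104.5°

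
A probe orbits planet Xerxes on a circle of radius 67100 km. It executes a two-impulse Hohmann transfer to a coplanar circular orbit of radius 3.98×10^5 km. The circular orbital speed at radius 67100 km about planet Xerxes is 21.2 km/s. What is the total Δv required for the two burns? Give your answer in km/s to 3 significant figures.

Δv = 10.6 km/s

From the circular-orbit relation v² = μ/r at r = 67100 km: μ = v²r = (21.2)² × 67100 = 3.01574×10^7 km³/s².
Transfer-ellipse semi-major axis a_t = (r₁ + r₂)/2 = (67100 + 3.980×10^5)/2 = 2.3255×10^5 km.
At r₁ the circular-orbit speed is v₁ = √(μ/r₁) = 21.200 km/s.
Transfer-orbit speed at r₁ (vis-viva equation): v_p = √[μ(2/r₁ − 1/a_t)] = 27.734 km/s.
First burn Δv₁ = |v_p − v₁| = 6.534 km/s.
At r₂, v₂ = √(μ/r₂) = 8.705 km/s.
Transfer-orbit speed at r₂: v_a = √[μ(2/r₂ − 1/a_t)] = 4.676 km/s.
Second burn Δv₂ = |v₂ − v_a| = 4.029 km/s.
Δv = Δv₁ + Δv₂ = 6.534 + 4.029 = 10.56 km/s.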